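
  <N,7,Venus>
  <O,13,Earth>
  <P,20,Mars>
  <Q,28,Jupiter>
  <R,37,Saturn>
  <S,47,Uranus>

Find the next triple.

Letter — letters move forward 1 place in the alphabet: N, O, P, Q, R, S → T.
Second value: 7, 13, 20, 28, 37, 47 → 58 (differences are 6, 7, 8, … (increasing by 1 each time)).
Planet: runs through the planets Mercury→Neptune; Venus, Earth, Mars, Jupiter, Saturn, Uranus → Neptune.
Combining the parts gives <T,58,Neptune>.

<T,58,Neptune>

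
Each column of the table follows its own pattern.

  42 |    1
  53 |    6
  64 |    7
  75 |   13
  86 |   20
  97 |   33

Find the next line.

108  53

First component: +11 each step; 42, 53, 64, 75, 86, 97 → 108.
For the second component, each term is the sum of the two before it: 1, 6, 7, 13, 20, 33 → 53.
Putting it together: 108  53.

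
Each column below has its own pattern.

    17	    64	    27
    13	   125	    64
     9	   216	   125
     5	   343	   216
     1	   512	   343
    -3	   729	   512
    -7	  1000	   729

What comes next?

-11  1331  1000

First component: −4 each step, so 17, 13, 9, 5, 1, -3, -7 → -11.
For the second component, perfect cubes: 4³, 5³, 6³, …: 64, 125, 216, 343, 512, 729, 1000 → 1331.
Third component: perfect cubes: 3³, 4³, 5³, …, so 27, 64, 125, 216, 343, 512, 729 → 1000.
So the next row is -11  1331  1000.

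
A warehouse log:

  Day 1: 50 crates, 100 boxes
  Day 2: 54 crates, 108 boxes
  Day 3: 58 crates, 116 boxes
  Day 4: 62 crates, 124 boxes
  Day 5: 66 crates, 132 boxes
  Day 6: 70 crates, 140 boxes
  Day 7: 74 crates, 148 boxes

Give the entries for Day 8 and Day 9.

78 crates, 156 boxes; 82 crates, 164 boxes

Crates: 50, 54, 58, 62, 66, 70, 74 → 78 → 82 (+4 each step).
Boxes: always 2 × the crates, so 100, 108, 116, 124, 132, 140, 148 → 156 → 164.
So the next two lines are 78 crates, 156 boxes and 82 crates, 164 boxes.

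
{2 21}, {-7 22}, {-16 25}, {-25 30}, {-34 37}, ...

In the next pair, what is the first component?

First component: −9 each step, so 2, -7, -16, -25, -34 → -43.

-43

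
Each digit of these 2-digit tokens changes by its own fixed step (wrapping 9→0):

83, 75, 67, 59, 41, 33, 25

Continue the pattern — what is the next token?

17

First digit: −1 each step, mod 10; 8, 7, 6, 5, 4, 3, 2 → 1.
Second digit goes 3, 5, 7, 9, 1, 3, 5 → 7 (+2 each step, mod 10).
Combining the parts gives 17.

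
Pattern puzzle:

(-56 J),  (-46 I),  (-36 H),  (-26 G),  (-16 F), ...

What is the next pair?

First component: -56, -46, -36, -26, -16 → -6 (+10 each step).
Letter: letters move back 1 place in the alphabet; J, I, H, G, F → E.
So the next pair is (-6 E).

(-6 E)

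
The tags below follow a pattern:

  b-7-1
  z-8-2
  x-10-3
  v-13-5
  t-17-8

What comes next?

For the letter, letters move back 2 places in the alphabet, wrapping A→Z: b, z, x, v, t → r.
Second component goes 7, 8, 10, 13, 17 → 22 (differences are 1, 2, 3, … (increasing by 1 each time)).
Third component: 1, 2, 3, 5, 8 → 13 (each term is the sum of the two before it).
So the next tag is r-22-13.

r-22-13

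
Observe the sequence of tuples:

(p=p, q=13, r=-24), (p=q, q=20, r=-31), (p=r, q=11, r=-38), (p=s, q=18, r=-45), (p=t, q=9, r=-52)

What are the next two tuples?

P: letters move forward 1 place in the alphabet; p, q, r, s, t → u → v.
For the q, alternating steps +7, −9, +7, −9, …: 13, 20, 11, 18, 9 → 16 → 7.
R goes -24, -31, -38, -45, -52 → -59 → -66 (−7 each step).
Putting the parts together: (p=u, q=16, r=-59) and then (p=v, q=7, r=-66).

(p=u, q=16, r=-59), (p=v, q=7, r=-66)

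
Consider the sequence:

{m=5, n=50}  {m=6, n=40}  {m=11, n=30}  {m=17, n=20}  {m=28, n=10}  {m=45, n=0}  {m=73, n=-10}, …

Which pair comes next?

M — each term is the sum of the two before it: 5, 6, 11, 17, 28, 45, 73 → 118.
N — −10 each step: 50, 40, 30, 20, 10, 0, -10 → -20.
So the next pair is {m=118, n=-20}.

{m=118, n=-20}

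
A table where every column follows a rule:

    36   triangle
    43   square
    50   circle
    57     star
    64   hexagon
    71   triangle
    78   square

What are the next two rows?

First component goes 36, 43, 50, 57, 64, 71, 78 → 85 → 92 (+7 each step).
Shape: repeats triangle → square → circle → star → hexagon; triangle, square, circle, star, hexagon, triangle, square → circle → star.
Putting the parts together: 85  circle and then 92  star.

85  circle; 92  star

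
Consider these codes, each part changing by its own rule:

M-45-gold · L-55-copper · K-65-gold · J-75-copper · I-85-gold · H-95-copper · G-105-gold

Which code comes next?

For the letter, letters move back 1 place in the alphabet: M, L, K, J, I, H, G → F.
Second component: +10 each step, so 45, 55, 65, 75, 85, 95, 105 → 115.
For the metal, alternates gold ↔ copper: gold, copper, gold, copper, gold, copper, gold → copper.
So the next code is F-115-copper.

F-115-copper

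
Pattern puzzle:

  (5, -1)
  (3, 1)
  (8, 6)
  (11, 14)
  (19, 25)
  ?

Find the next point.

(30, 39)

First part: each term is the sum of the two before it; 5, 3, 8, 11, 19 → 30.
Second part: differences are 2, 5, 8, … (increasing by 3 each time); -1, 1, 6, 14, 25 → 39.
So the next point is (30, 39).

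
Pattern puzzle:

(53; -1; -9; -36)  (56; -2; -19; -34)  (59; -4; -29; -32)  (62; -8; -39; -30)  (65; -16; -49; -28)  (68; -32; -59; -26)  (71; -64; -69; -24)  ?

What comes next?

(74; -128; -79; -22)

First value: 53, 56, 59, 62, 65, 68, 71 → 74 (+3 each step).
Second value: ×2 each step; -1, -2, -4, -8, -16, -32, -64 → -128.
Third value — −10 each step: -9, -19, -29, -39, -49, -59, -69 → -79.
Fourth value: -36, -34, -32, -30, -28, -26, -24 → -22 (+2 each step).
Putting it together: (74; -128; -79; -22).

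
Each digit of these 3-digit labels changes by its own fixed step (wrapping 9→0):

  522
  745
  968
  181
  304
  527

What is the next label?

740

For the first digit, +2 each step, mod 10: 5, 7, 9, 1, 3, 5 → 7.
Second digit: +2 each step, mod 10, so 2, 4, 6, 8, 0, 2 → 4.
Third digit — +3 each step, mod 10: 2, 5, 8, 1, 4, 7 → 0.
So the next label is 740.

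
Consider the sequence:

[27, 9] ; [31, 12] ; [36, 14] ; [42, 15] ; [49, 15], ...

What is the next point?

[57, 14]

First value — differences are 4, 5, 6, … (increasing by 1 each time): 27, 31, 36, 42, 49 → 57.
For the second value, differences are 3, 2, 1, … (decreasing by 1 each time): 9, 12, 14, 15, 15 → 14.
So the next point is [57, 14].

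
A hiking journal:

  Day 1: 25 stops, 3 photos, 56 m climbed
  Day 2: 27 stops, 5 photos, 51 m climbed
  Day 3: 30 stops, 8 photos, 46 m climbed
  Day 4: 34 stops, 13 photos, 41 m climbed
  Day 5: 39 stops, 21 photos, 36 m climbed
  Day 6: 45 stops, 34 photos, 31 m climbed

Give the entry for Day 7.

Stops: 25, 27, 30, 34, 39, 45 → 52 (differences are 2, 3, 4, … (increasing by 1 each time)).
Photos: each term is the sum of the two before it, so 3, 5, 8, 13, 21, 34 → 55.
M climbed — −5 each step: 56, 51, 46, 41, 36, 31 → 26.
So the next record is 52 stops, 55 photos, 26 m climbed.

52 stops, 55 photos, 26 m climbed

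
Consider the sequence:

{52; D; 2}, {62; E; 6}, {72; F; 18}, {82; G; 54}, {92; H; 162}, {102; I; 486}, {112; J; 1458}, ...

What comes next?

First slot: 52, 62, 72, 82, 92, 102, 112 → 122 (+10 each step).
Letter: letters move forward 1 place in the alphabet, so D, E, F, G, H, I, J → K.
For the third slot, ×3 each step: 2, 6, 18, 54, 162, 486, 1458 → 4374.
Putting it together: {122; K; 4374}.

{122; K; 4374}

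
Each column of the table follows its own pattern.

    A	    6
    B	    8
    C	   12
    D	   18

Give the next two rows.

Letter — letters move forward 1 place in the alphabet: A, B, C, D → E → F.
Second component — differences are 2, 4, 6, … (increasing by 2 each time): 6, 8, 12, 18 → 26 → 36.
So the next two rows are E  26 and F  36.

E  26; F  36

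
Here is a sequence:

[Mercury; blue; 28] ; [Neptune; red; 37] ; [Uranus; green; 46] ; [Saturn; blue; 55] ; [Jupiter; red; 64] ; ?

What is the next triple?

Planet: Mercury, Neptune, Uranus, Saturn, Jupiter → Mars (runs backward through the planets Mercury→Neptune).
Colour: repeats blue → red → green, so blue, red, green, blue, red → green.
Third part: +9 each step; 28, 37, 46, 55, 64 → 73.
Putting it together: [Mars; green; 73].

[Mars; green; 73]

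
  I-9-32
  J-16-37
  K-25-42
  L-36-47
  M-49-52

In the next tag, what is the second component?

64

Letter: I, J, K, L, M → N (letters move forward 1 place in the alphabet).
Second component: 9, 16, 25, 36, 49 → 64 (perfect squares: 3², 4², 5², …).
Third component: 32, 37, 42, 47, 52 → 57 (+5 each step).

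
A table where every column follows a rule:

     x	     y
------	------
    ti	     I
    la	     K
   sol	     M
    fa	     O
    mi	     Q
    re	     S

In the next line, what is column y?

Column x — runs backward through the solfège scale do→ti: ti, la, sol, fa, mi, re → do.
Column y: letters move forward 2 places in the alphabet; I, K, M, O, Q, S → U.

U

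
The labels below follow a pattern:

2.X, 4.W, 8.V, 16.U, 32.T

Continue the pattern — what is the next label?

64.S

First component: ×2 each step; 2, 4, 8, 16, 32 → 64.
Letter: letters move back 1 place in the alphabet, so X, W, V, U, T → S.
So the next label is 64.S.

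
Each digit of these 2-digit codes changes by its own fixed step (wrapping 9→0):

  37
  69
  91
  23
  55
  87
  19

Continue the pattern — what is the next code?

41

First digit: 3, 6, 9, 2, 5, 8, 1 → 4 (+3 each step, mod 10).
Second digit goes 7, 9, 1, 3, 5, 7, 9 → 1 (+2 each step, mod 10).
Combining the parts gives 41.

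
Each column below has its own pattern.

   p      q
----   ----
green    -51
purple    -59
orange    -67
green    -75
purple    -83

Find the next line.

orange  -91

For the column p, repeats green → purple → orange: green, purple, orange, green, purple → orange.
Column q: -51, -59, -67, -75, -83 → -91 (−8 each step).
So the next line is orange  -91.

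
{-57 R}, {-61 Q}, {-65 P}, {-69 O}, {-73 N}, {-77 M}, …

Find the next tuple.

First coordinate: −4 each step; -57, -61, -65, -69, -73, -77 → -81.
Letter: letters move back 1 place in the alphabet, so R, Q, P, O, N, M → L.
Combining the parts gives {-81 L}.

{-81 L}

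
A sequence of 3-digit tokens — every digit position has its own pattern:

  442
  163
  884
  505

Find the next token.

226

First digit: 4, 1, 8, 5 → 2 (−3 each step, mod 10).
Second digit — +2 each step, mod 10: 4, 6, 8, 0 → 2.
Third digit: +1 each step, mod 10, so 2, 3, 4, 5 → 6.
So the next token is 226.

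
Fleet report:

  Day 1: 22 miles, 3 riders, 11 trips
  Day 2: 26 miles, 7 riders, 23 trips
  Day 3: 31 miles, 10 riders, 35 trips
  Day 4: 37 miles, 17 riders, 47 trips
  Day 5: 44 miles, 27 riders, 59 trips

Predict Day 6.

52 miles, 44 riders, 71 trips

Miles goes 22, 26, 31, 37, 44 → 52 (differences are 4, 5, 6, … (increasing by 1 each time)).
For the riders, each term is the sum of the two before it: 3, 7, 10, 17, 27 → 44.
For the trips, +12 each step: 11, 23, 35, 47, 59 → 71.
Putting it together: 52 miles, 44 riders, 71 trips.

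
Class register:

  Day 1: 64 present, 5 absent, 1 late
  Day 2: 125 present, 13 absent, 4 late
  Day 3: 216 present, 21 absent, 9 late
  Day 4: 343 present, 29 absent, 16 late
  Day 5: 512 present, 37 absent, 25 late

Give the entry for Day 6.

729 present, 45 absent, 36 late

For the present, perfect cubes: 4³, 5³, 6³, …: 64, 125, 216, 343, 512 → 729.
Absent: +8 each step; 5, 13, 21, 29, 37 → 45.
Late: 1, 4, 9, 16, 25 → 36 (perfect squares: 1², 2², 3², …).
So the next record is 729 present, 45 absent, 36 late.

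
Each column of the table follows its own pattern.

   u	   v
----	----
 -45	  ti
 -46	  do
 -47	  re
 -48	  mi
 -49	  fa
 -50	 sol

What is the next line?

-51  la

Column u: -45, -46, -47, -48, -49, -50 → -51 (−1 each step).
Column v: runs through the solfège scale do→ti; ti, do, re, mi, fa, sol → la.
Combining the parts gives -51  la.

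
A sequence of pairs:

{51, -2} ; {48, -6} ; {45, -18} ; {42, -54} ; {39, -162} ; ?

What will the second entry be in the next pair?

Second entry: ×3 each step; -2, -6, -18, -54, -162 → -486.

-486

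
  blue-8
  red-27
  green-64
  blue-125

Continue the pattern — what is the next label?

For the colour, repeats blue → red → green: blue, red, green, blue → red.
Second component: perfect cubes: 2³, 3³, 4³, …, so 8, 27, 64, 125 → 216.
Putting it together: red-216.

red-216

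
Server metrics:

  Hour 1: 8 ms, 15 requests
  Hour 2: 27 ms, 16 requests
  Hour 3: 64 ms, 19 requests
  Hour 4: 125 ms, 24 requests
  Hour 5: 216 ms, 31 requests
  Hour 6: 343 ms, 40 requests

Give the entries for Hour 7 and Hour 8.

Ms: 8, 27, 64, 125, 216, 343 → 512 → 729 (perfect cubes: 2³, 3³, 4³, …).
Requests goes 15, 16, 19, 24, 31, 40 → 51 → 64 (differences are 1, 3, 5, … (increasing by 2 each time)).
So the next two rows are 512 ms, 51 requests and 729 ms, 64 requests.

512 ms, 51 requests; 729 ms, 64 requests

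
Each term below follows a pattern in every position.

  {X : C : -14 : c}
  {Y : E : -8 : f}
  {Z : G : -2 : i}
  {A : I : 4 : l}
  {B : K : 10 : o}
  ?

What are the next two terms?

{C : M : 16 : r}, {D : O : 22 : u}

First letter — letters move forward 1 place in the alphabet, wrapping Z→A: X, Y, Z, A, B → C → D.
Second letter: letters move forward 2 places in the alphabet, so C, E, G, I, K → M → O.
Third component: +6 each step, so -14, -8, -2, 4, 10 → 16 → 22.
Third letter: letters move forward 3 places in the alphabet; c, f, i, l, o → r → u.
Putting the parts together: {C : M : 16 : r} and then {D : O : 22 : u}.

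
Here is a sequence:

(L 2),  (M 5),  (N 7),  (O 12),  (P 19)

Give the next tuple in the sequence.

(Q 31)

Letter: letters move forward 1 place in the alphabet, so L, M, N, O, P → Q.
Second component: each term is the sum of the two before it; 2, 5, 7, 12, 19 → 31.
Putting it together: (Q 31).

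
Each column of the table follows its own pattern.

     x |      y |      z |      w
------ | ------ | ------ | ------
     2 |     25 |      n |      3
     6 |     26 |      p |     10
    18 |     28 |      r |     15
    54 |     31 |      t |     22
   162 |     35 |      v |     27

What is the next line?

486  40  x  34

Column x: ×3 each step; 2, 6, 18, 54, 162 → 486.
Column y: differences are 1, 2, 3, … (increasing by 1 each time); 25, 26, 28, 31, 35 → 40.
Column z: letters move forward 2 places in the alphabet; n, p, r, t, v → x.
Column w: alternating steps +7, +5, +7, +5, …; 3, 10, 15, 22, 27 → 34.
Combining the parts gives 486  40  x  34.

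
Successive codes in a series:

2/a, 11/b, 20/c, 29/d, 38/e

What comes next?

47/f

First component: +9 each step; 2, 11, 20, 29, 38 → 47.
Letter: letters move forward 1 place in the alphabet; a, b, c, d, e → f.
So the next code is 47/f.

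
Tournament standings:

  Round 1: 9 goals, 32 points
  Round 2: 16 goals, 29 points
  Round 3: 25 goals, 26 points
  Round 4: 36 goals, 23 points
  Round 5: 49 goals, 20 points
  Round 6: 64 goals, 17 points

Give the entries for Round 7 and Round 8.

Goals — perfect squares: 3², 4², 5², …: 9, 16, 25, 36, 49, 64 → 81 → 100.
Points goes 32, 29, 26, 23, 20, 17 → 14 → 11 (−3 each step).
Putting the parts together: 81 goals, 14 points and then 100 goals, 11 points.

81 goals, 14 points; 100 goals, 11 points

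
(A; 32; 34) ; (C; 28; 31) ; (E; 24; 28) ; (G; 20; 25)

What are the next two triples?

(I; 16; 22), (K; 12; 19)

For the letter, letters move forward 2 places in the alphabet: A, C, E, G → I → K.
Second coordinate: −4 each step, so 32, 28, 24, 20 → 16 → 12.
Third coordinate: 34, 31, 28, 25 → 22 → 19 (−3 each step).
Putting the parts together: (I; 16; 22) and then (K; 12; 19).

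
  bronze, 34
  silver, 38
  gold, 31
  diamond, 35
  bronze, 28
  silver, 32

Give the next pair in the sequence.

gold, 25

Rank: repeats bronze → silver → gold → diamond; bronze, silver, gold, diamond, bronze, silver → gold.
Second entry — alternating steps +4, −7, +4, −7, …: 34, 38, 31, 35, 28, 32 → 25.
Putting it together: gold, 25.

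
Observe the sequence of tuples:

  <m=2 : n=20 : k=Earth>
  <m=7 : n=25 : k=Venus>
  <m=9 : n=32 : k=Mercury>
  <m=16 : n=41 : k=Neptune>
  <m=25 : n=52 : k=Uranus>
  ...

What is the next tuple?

<m=41 : n=65 : k=Saturn>

M: each term is the sum of the two before it, so 2, 7, 9, 16, 25 → 41.
For the n, differences are 5, 7, 9, … (increasing by 2 each time): 20, 25, 32, 41, 52 → 65.
K: Earth, Venus, Mercury, Neptune, Uranus → Saturn (runs backward through the planets Mercury→Neptune).
So the next tuple is <m=41 : n=65 : k=Saturn>.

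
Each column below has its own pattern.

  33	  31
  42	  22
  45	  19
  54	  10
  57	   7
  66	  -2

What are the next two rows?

First component — alternating steps +9, +3, +9, +3, …: 33, 42, 45, 54, 57, 66 → 69 → 78.
For the second component, together with the first component always sums to 64: 31, 22, 19, 10, 7, -2 → -5 → -14.
So the next two rows are 69  -5 and 78  -14.

69  -5; 78  -14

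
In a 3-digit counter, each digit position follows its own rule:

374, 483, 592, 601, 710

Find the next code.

829

First digit — +1 each step, mod 10: 3, 4, 5, 6, 7 → 8.
Second digit: +1 each step, mod 10; 7, 8, 9, 0, 1 → 2.
Third digit — −1 each step, mod 10: 4, 3, 2, 1, 0 → 9.
Combining the parts gives 829.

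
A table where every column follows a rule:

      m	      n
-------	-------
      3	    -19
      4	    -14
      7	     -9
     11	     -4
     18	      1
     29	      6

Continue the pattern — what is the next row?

47  11

Column m: each term is the sum of the two before it; 3, 4, 7, 11, 18, 29 → 47.
For the column n, +5 each step: -19, -14, -9, -4, 1, 6 → 11.
Putting it together: 47  11.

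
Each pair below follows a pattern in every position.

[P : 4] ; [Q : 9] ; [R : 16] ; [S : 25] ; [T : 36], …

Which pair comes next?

[U : 49]

Letter: P, Q, R, S, T → U (letters move forward 1 place in the alphabet).
Second slot: perfect squares: 2², 3², 4², …, so 4, 9, 16, 25, 36 → 49.
Combining the parts gives [U : 49].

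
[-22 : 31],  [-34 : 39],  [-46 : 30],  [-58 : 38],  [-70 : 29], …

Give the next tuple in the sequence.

First entry: -22, -34, -46, -58, -70 → -82 (−12 each step).
Second entry: alternating steps +8, −9, +8, −9, …, so 31, 39, 30, 38, 29 → 37.
Combining the parts gives [-82 : 37].

[-82 : 37]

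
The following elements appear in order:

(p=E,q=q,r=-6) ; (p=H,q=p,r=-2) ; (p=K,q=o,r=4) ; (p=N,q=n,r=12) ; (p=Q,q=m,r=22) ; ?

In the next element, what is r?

34

R: differences are 4, 6, 8, … (increasing by 2 each time); -6, -2, 4, 12, 22 → 34.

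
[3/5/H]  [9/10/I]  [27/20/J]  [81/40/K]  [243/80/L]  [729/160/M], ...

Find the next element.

[2187/320/N]

First coordinate — ×3 each step: 3, 9, 27, 81, 243, 729 → 2187.
Second coordinate: ×2 each step; 5, 10, 20, 40, 80, 160 → 320.
Letter: letters move forward 1 place in the alphabet, so H, I, J, K, L, M → N.
So the next element is [2187/320/N].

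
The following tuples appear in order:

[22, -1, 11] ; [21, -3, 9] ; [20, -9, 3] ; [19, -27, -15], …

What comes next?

[18, -81, -69]

First coordinate: −1 each step, so 22, 21, 20, 19 → 18.
Second coordinate: -1, -3, -9, -27 → -81 (×3 each step).
Third coordinate — always 12 more than the second coordinate: 11, 9, 3, -15 → -69.
Combining the parts gives [18, -81, -69].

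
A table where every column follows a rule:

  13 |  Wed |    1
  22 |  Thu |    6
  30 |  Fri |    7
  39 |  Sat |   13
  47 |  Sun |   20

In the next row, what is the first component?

First component — alternating steps +9, +8, +9, +8, …: 13, 22, 30, 39, 47 → 56.
Day: Wed, Thu, Fri, Sat, Sun → Mon (runs through the weekdays Mon→Sun).
Third component: 1, 6, 7, 13, 20 → 33 (each term is the sum of the two before it).

56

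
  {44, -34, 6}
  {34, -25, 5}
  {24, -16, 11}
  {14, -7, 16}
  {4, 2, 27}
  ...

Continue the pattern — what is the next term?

For the first part, −10 each step: 44, 34, 24, 14, 4 → -6.
Second part — +9 each step: -34, -25, -16, -7, 2 → 11.
Third part: each term is the sum of the two before it, so 6, 5, 11, 16, 27 → 43.
So the next term is {-6, 11, 43}.

{-6, 11, 43}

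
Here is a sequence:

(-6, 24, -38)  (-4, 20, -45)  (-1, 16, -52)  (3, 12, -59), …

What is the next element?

For the first component, differences are 2, 3, 4, … (increasing by 1 each time): -6, -4, -1, 3 → 8.
Second component: −4 each step; 24, 20, 16, 12 → 8.
Third component goes -38, -45, -52, -59 → -66 (−7 each step).
Putting it together: (8, 8, -66).

(8, 8, -66)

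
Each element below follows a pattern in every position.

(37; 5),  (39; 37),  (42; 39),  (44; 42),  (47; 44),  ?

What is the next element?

First value: alternating steps +2, +3, +2, +3, …; 37, 39, 42, 44, 47 → 49.
Second value: always the previous value of the first value, so 5, 37, 39, 42, 44 → 47.
Putting it together: (49; 47).

(49; 47)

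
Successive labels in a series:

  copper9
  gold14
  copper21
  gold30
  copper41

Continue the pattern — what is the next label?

Metal: alternates copper ↔ gold, so copper, gold, copper, gold, copper → gold.
Second component: differences are 5, 7, 9, … (increasing by 2 each time), so 9, 14, 21, 30, 41 → 54.
Combining the parts gives gold54.

gold54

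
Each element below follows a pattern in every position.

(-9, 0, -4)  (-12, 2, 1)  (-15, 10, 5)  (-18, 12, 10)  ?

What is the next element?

(-21, 20, 14)

First entry: −3 each step, so -9, -12, -15, -18 → -21.
Second entry: alternating steps +2, +8, +2, +8, …; 0, 2, 10, 12 → 20.
For the third entry, alternating steps +5, +4, +5, +4, …: -4, 1, 5, 10 → 14.
So the next element is (-21, 20, 14).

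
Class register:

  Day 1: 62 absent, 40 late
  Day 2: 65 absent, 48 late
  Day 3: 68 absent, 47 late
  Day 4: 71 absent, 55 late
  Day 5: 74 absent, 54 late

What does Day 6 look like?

Absent: +3 each step; 62, 65, 68, 71, 74 → 77.
For the late, alternating steps +8, −1, +8, −1, …: 40, 48, 47, 55, 54 → 62.
Putting it together: 77 absent, 62 late.

77 absent, 62 late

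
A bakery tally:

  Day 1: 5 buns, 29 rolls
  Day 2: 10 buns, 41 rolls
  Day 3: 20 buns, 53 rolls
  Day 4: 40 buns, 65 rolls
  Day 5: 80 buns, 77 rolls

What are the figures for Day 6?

160 buns, 89 rolls

Buns: 5, 10, 20, 40, 80 → 160 (×2 each step).
For the rolls, +12 each step: 29, 41, 53, 65, 77 → 89.
Putting it together: 160 buns, 89 rolls.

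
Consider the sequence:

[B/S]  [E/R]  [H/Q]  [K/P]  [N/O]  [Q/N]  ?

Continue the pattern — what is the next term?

[T/M]

First letter: letters move forward 3 places in the alphabet, so B, E, H, K, N, Q → T.
For the second letter, letters move back 1 place in the alphabet: S, R, Q, P, O, N → M.
So the next term is [T/M].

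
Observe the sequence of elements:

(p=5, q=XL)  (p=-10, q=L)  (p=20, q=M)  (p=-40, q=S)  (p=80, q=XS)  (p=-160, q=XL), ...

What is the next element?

P: ×(-2) each step, so 5, -10, 20, -40, 80, -160 → 320.
Q goes XL, L, M, S, XS, XL → L (repeats XL → L → M → S → XS).
So the next element is (p=320, q=L).

(p=320, q=L)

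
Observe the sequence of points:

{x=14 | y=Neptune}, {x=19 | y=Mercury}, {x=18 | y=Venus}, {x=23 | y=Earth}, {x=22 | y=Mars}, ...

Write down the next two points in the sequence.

X: alternating steps +5, −1, +5, −1, …, so 14, 19, 18, 23, 22 → 27 → 26.
Y goes Neptune, Mercury, Venus, Earth, Mars → Jupiter → Saturn (runs through the planets Mercury→Neptune).
Putting the parts together: {x=27 | y=Jupiter} and then {x=26 | y=Saturn}.

{x=27 | y=Jupiter}, {x=26 | y=Saturn}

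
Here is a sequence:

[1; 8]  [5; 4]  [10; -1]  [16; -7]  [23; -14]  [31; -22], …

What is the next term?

First part: differences are 4, 5, 6, … (increasing by 1 each time), so 1, 5, 10, 16, 23, 31 → 40.
Second part goes 8, 4, -1, -7, -14, -22 → -31 (together with the first part always sums to 9).
Combining the parts gives [40; -31].

[40; -31]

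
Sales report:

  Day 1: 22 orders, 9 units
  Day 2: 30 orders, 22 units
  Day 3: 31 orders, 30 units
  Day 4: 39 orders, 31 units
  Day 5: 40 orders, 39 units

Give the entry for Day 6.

48 orders, 40 units

Orders goes 22, 30, 31, 39, 40 → 48 (alternating steps +8, +1, +8, +1, …).
For the units, always the previous value of the orders: 9, 22, 30, 31, 39 → 40.
Putting it together: 48 orders, 40 units.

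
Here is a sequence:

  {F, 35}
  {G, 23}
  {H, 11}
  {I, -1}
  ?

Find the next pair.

{J, -13}

Letter: letters move forward 1 place in the alphabet; F, G, H, I → J.
Second part goes 35, 23, 11, -1 → -13 (−12 each step).
Putting it together: {J, -13}.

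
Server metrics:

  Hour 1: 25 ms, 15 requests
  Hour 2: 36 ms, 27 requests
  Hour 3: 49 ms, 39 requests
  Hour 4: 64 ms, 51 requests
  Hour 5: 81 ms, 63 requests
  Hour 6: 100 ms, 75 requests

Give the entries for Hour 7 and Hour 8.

121 ms, 87 requests; 144 ms, 99 requests

Ms — perfect squares: 5², 6², 7², …: 25, 36, 49, 64, 81, 100 → 121 → 144.
Requests — +12 each step: 15, 27, 39, 51, 63, 75 → 87 → 99.
Putting the parts together: 121 ms, 87 requests and then 144 ms, 99 requests.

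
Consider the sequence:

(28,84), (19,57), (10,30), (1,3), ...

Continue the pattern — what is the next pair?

(-8,-24)

First slot: −9 each step; 28, 19, 10, 1 → -8.
For the second slot, always 3 × the first slot: 84, 57, 30, 3 → -24.
So the next pair is (-8,-24).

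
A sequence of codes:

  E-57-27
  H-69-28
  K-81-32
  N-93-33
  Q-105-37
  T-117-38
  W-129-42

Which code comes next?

Letter: E, H, K, N, Q, T, W → Z (letters move forward 3 places in the alphabet).
Second component — +12 each step: 57, 69, 81, 93, 105, 117, 129 → 141.
Third component: 27, 28, 32, 33, 37, 38, 42 → 43 (alternating steps +1, +4, +1, +4, …).
Putting it together: Z-141-43.

Z-141-43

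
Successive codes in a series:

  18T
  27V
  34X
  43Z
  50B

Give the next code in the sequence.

For the first component, alternating steps +9, +7, +9, +7, …: 18, 27, 34, 43, 50 → 59.
For the letter, letters move forward 2 places in the alphabet, wrapping Z→A: T, V, X, Z, B → D.
Combining the parts gives 59D.

59D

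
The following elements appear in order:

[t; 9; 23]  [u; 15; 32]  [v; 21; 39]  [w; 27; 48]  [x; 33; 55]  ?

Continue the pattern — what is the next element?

Letter — letters move forward 1 place in the alphabet: t, u, v, w, x → y.
Second part goes 9, 15, 21, 27, 33 → 39 (+6 each step).
Third part — alternating steps +9, +7, +9, +7, …: 23, 32, 39, 48, 55 → 64.
So the next element is [y; 39; 64].

[y; 39; 64]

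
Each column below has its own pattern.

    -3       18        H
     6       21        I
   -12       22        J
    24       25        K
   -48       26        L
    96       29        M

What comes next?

First component — ×(-2) each step: -3, 6, -12, 24, -48, 96 → -192.
For the second component, alternating steps +3, +1, +3, +1, …: 18, 21, 22, 25, 26, 29 → 30.
Letter: letters move forward 1 place in the alphabet; H, I, J, K, L, M → N.
Combining the parts gives -192  30  N.

-192  30  N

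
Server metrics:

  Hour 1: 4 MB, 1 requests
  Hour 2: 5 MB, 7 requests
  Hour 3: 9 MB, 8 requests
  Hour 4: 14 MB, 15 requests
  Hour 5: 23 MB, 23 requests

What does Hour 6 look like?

37 MB, 38 requests

MB goes 4, 5, 9, 14, 23 → 37 (each term is the sum of the two before it).
Requests: each term is the sum of the two before it; 1, 7, 8, 15, 23 → 38.
Combining the parts gives 37 MB, 38 requests.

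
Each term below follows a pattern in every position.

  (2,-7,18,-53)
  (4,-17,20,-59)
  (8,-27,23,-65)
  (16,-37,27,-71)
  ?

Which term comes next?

First value — ×2 each step: 2, 4, 8, 16 → 32.
Second value: −10 each step, so -7, -17, -27, -37 → -47.
Third value: differences are 2, 3, 4, … (increasing by 1 each time), so 18, 20, 23, 27 → 32.
Fourth value: −6 each step, so -53, -59, -65, -71 → -77.
Putting it together: (32,-47,32,-77).

(32,-47,32,-77)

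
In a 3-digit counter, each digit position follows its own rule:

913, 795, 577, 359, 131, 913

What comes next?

795

First digit goes 9, 7, 5, 3, 1, 9 → 7 (−2 each step, mod 10).
Second digit: −2 each step, mod 10, so 1, 9, 7, 5, 3, 1 → 9.
Third digit: 3, 5, 7, 9, 1, 3 → 5 (+2 each step, mod 10).
So the next tag is 795.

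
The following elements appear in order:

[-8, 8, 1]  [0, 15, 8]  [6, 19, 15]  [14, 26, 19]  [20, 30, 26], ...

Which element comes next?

[28, 37, 30]

First coordinate — alternating steps +8, +6, +8, +6, …: -8, 0, 6, 14, 20 → 28.
Second coordinate goes 8, 15, 19, 26, 30 → 37 (alternating steps +7, +4, +7, +4, …).
Third coordinate: 1, 8, 15, 19, 26 → 30 (always the previous value of the second coordinate).
Putting it together: [28, 37, 30].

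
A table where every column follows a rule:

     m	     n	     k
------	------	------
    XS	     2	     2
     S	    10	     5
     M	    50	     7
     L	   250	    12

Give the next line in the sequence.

Column m — runs through clothing sizes XS→XL: XS, S, M, L → XL.
Column n: ×5 each step, so 2, 10, 50, 250 → 1250.
Column k: 2, 5, 7, 12 → 19 (each term is the sum of the two before it).
So the next line is XL  1250  19.

XL  1250  19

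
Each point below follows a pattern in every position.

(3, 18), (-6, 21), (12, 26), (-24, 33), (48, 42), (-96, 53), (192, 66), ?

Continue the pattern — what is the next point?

First entry goes 3, -6, 12, -24, 48, -96, 192 → -384 (×(-2) each step).
Second entry: differences are 3, 5, 7, … (increasing by 2 each time); 18, 21, 26, 33, 42, 53, 66 → 81.
Putting it together: (-384, 81).

(-384, 81)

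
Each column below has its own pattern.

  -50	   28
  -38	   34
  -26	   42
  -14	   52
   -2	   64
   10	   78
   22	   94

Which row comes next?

First component goes -50, -38, -26, -14, -2, 10, 22 → 34 (+12 each step).
For the second component, differences are 6, 8, 10, … (increasing by 2 each time): 28, 34, 42, 52, 64, 78, 94 → 112.
Putting it together: 34  112.

34  112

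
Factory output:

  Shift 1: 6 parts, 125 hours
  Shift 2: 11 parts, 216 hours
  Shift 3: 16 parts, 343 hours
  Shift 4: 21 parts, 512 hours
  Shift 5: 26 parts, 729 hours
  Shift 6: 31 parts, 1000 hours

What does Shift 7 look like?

36 parts, 1331 hours

Parts — +5 each step: 6, 11, 16, 21, 26, 31 → 36.
For the hours, perfect cubes: 5³, 6³, 7³, …: 125, 216, 343, 512, 729, 1000 → 1331.
Combining the parts gives 36 parts, 1331 hours.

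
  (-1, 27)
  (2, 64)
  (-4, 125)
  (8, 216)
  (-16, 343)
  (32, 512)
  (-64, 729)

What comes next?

First slot — ×(-2) each step: -1, 2, -4, 8, -16, 32, -64 → 128.
Second slot: 27, 64, 125, 216, 343, 512, 729 → 1000 (perfect cubes: 3³, 4³, 5³, …).
Combining the parts gives (128, 1000).

(128, 1000)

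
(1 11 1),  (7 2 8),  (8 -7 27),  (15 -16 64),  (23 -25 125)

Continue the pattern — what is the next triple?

For the first coordinate, each term is the sum of the two before it: 1, 7, 8, 15, 23 → 38.
Second coordinate: −9 each step, so 11, 2, -7, -16, -25 → -34.
Third coordinate — perfect cubes: 1³, 2³, 3³, …: 1, 8, 27, 64, 125 → 216.
So the next triple is (38 -34 216).

(38 -34 216)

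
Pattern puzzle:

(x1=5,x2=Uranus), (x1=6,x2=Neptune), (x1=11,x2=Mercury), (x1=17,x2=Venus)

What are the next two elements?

(x1=28,x2=Earth), (x1=45,x2=Mars)

X1 goes 5, 6, 11, 17 → 28 → 45 (each term is the sum of the two before it).
X2: runs through the planets Mercury→Neptune; Uranus, Neptune, Mercury, Venus → Earth → Mars.
So the next two elements are (x1=28,x2=Earth) and (x1=45,x2=Mars).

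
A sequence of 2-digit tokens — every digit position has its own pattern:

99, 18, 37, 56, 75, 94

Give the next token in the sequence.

First digit: +2 each step, mod 10; 9, 1, 3, 5, 7, 9 → 1.
Second digit: 9, 8, 7, 6, 5, 4 → 3 (−1 each step, mod 10).
Putting it together: 13.

13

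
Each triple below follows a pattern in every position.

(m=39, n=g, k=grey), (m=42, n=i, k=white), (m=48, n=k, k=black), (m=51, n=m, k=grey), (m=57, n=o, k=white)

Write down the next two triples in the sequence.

M: alternating steps +3, +6, +3, +6, …; 39, 42, 48, 51, 57 → 60 → 66.
N: g, i, k, m, o → q → s (letters move forward 2 places in the alphabet).
K: repeats grey → white → black, so grey, white, black, grey, white → black → grey.
Putting the parts together: (m=60, n=q, k=black) and then (m=66, n=s, k=grey).

(m=60, n=q, k=black), (m=66, n=s, k=grey)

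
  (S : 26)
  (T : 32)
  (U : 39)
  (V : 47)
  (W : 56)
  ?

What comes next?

(X : 66)

Letter goes S, T, U, V, W → X (letters move forward 1 place in the alphabet).
Second slot: 26, 32, 39, 47, 56 → 66 (differences are 6, 7, 8, … (increasing by 1 each time)).
Combining the parts gives (X : 66).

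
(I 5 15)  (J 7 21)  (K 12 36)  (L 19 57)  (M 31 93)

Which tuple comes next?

(N 50 150)

Letter goes I, J, K, L, M → N (letters move forward 1 place in the alphabet).
Second coordinate: each term is the sum of the two before it, so 5, 7, 12, 19, 31 → 50.
Third coordinate: always 3 × the second coordinate, so 15, 21, 36, 57, 93 → 150.
So the next tuple is (N 50 150).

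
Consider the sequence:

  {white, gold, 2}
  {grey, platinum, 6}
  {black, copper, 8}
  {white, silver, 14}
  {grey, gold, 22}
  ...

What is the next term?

For the shade, repeats white → grey → black: white, grey, black, white, grey → black.
Metal: repeats gold → platinum → copper → silver; gold, platinum, copper, silver, gold → platinum.
For the third value, each term is the sum of the two before it: 2, 6, 8, 14, 22 → 36.
Putting it together: {black, platinum, 36}.

{black, platinum, 36}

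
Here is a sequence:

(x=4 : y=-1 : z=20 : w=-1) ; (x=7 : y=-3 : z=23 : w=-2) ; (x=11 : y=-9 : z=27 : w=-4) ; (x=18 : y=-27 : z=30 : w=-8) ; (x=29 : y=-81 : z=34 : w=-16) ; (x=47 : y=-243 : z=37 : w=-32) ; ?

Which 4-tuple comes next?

(x=76 : y=-729 : z=41 : w=-64)

X: each term is the sum of the two before it, so 4, 7, 11, 18, 29, 47 → 76.
Y: -1, -3, -9, -27, -81, -243 → -729 (×3 each step).
Z: alternating steps +3, +4, +3, +4, …, so 20, 23, 27, 30, 34, 37 → 41.
W: -1, -2, -4, -8, -16, -32 → -64 (×2 each step).
Combining the parts gives (x=76 : y=-729 : z=41 : w=-64).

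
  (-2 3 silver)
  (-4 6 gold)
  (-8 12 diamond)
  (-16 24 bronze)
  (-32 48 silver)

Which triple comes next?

(-64 96 gold)

First coordinate: ×2 each step, so -2, -4, -8, -16, -32 → -64.
Second coordinate: ×2 each step; 3, 6, 12, 24, 48 → 96.
Rank — repeats silver → gold → diamond → bronze: silver, gold, diamond, bronze, silver → gold.
Combining the parts gives (-64 96 gold).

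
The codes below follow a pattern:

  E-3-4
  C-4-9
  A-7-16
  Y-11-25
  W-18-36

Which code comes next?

U-29-49

Letter: E, C, A, Y, W → U (letters move back 2 places in the alphabet, wrapping A→Z).
Second component: each term is the sum of the two before it, so 3, 4, 7, 11, 18 → 29.
Third component: perfect squares: 2², 3², 4², …; 4, 9, 16, 25, 36 → 49.
So the next code is U-29-49.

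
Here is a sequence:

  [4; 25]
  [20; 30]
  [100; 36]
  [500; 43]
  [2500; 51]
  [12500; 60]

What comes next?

First coordinate: ×5 each step, so 4, 20, 100, 500, 2500, 12500 → 62500.
Second coordinate: 25, 30, 36, 43, 51, 60 → 70 (differences are 5, 6, 7, … (increasing by 1 each time)).
Putting it together: [62500; 70].

[62500; 70]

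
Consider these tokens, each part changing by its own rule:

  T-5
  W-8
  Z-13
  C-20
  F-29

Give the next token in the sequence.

I-40

Letter: letters move forward 3 places in the alphabet, wrapping Z→A, so T, W, Z, C, F → I.
Second component: 5, 8, 13, 20, 29 → 40 (differences are 3, 5, 7, … (increasing by 2 each time)).
So the next token is I-40.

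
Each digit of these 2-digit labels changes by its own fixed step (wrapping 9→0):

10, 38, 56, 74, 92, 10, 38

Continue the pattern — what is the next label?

First digit — +2 each step, mod 10: 1, 3, 5, 7, 9, 1, 3 → 5.
Second digit: −2 each step, mod 10; 0, 8, 6, 4, 2, 0, 8 → 6.
Combining the parts gives 56.

56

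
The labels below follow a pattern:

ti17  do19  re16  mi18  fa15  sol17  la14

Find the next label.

Note — runs through the solfège scale do→ti: ti, do, re, mi, fa, sol, la → ti.
For the second component, alternating steps +2, −3, +2, −3, …: 17, 19, 16, 18, 15, 17, 14 → 16.
Putting it together: ti16.

ti16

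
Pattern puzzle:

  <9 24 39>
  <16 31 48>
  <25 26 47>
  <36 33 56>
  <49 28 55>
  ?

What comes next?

First coordinate — perfect squares: 3², 4², 5², …: 9, 16, 25, 36, 49 → 64.
Second coordinate: alternating steps +7, −5, +7, −5, …, so 24, 31, 26, 33, 28 → 35.
Third coordinate: alternating steps +9, −1, +9, −1, …, so 39, 48, 47, 56, 55 → 64.
So the next element is <64 35 64>.

<64 35 64>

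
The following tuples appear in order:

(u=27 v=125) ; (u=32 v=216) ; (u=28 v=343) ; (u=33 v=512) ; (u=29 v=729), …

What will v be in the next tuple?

1000

V — perfect cubes: 5³, 6³, 7³, …: 125, 216, 343, 512, 729 → 1000.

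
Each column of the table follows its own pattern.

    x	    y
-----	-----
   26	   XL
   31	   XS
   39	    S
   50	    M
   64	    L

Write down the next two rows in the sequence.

81  XL; 101  XS

Column x — differences are 5, 8, 11, … (increasing by 3 each time): 26, 31, 39, 50, 64 → 81 → 101.
Column y: XL, XS, S, M, L → XL → XS (runs through clothing sizes XS→XL).
Putting the parts together: 81  XL and then 101  XS.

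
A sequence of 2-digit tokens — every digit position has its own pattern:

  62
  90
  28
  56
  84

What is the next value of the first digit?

First digit: +3 each step, mod 10, so 6, 9, 2, 5, 8 → 1.

1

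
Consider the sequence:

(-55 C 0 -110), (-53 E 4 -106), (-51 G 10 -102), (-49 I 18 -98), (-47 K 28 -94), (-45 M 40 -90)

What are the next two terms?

(-43 O 54 -86), (-41 Q 70 -82)

First value — +2 each step: -55, -53, -51, -49, -47, -45 → -43 → -41.
For the letter, letters move forward 2 places in the alphabet: C, E, G, I, K, M → O → Q.
Third value: differences are 4, 6, 8, … (increasing by 2 each time), so 0, 4, 10, 18, 28, 40 → 54 → 70.
Fourth value — always 2 × the first value: -110, -106, -102, -98, -94, -90 → -86 → -82.
So the next two terms are (-43 O 54 -86) and (-41 Q 70 -82).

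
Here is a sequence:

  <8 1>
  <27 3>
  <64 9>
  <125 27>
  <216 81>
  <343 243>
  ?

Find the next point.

<512 729>

For the first entry, perfect cubes: 2³, 3³, 4³, …: 8, 27, 64, 125, 216, 343 → 512.
Second entry — ×3 each step: 1, 3, 9, 27, 81, 243 → 729.
Combining the parts gives <512 729>.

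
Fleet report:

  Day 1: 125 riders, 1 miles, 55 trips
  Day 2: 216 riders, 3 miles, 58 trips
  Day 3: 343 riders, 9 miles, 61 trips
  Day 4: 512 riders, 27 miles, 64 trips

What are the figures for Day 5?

729 riders, 81 miles, 67 trips

Riders: perfect cubes: 5³, 6³, 7³, …, so 125, 216, 343, 512 → 729.
Miles goes 1, 3, 9, 27 → 81 (×3 each step).
Trips — +3 each step: 55, 58, 61, 64 → 67.
Putting it together: 729 riders, 81 miles, 67 trips.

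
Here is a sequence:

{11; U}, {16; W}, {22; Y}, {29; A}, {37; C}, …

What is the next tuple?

{46; E}

First coordinate: differences are 5, 6, 7, … (increasing by 1 each time); 11, 16, 22, 29, 37 → 46.
Letter: U, W, Y, A, C → E (letters move forward 2 places in the alphabet, wrapping Z→A).
So the next tuple is {46; E}.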